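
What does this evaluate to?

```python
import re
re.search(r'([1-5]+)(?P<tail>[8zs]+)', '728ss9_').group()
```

'28ss'

Pattern: one or more of a character in [1-5] (captured); then one or more of one of [8zs] (captured as 'tail').
`re.search` tries every starting position until one works.
The match spans [1:5] → '28ss'.
Captured: group 1 = '2', group 2 = '8ss'.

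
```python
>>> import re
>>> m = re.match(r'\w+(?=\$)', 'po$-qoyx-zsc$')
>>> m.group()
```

`match` is anchored at position 0; if the pattern doesn't fit there, it returns None.
The match spans [0:2] → 'po'.

'po'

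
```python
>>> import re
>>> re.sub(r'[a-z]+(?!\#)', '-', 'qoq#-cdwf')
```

'-q#--'

`(?!…)`/`(?<!…)` only lets a position through if the neighbouring text does NOT match; no characters are consumed.
Matches: at [0:2] → 'qo'; at [5:9] → 'cdwf'.
Each match is replaced by '-'.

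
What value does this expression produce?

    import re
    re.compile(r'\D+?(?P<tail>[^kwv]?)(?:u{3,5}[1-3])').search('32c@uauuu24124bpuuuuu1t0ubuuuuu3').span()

The pattern matches one or more of a non-digit (lazy); then optionally any character except [kwv] (captured as 'tail'); then 3 to 5 of a literal 'u', then a character in [1-3] (non-capturing group).
`search` walks the string left to right and returns the first match it finds.
The match spans [2:10] → 'c@uauuu2'.
Captured: group 1 = 'a'.

(2, 10)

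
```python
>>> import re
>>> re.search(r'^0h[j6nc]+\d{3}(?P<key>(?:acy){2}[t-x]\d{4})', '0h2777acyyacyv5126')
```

None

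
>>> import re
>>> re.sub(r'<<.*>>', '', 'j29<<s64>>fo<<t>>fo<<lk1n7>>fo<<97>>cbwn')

Matches: at [3:36] → '<<s64>>fo<<t>>fo<<lk1n7>>fo<<97>>'.
Each match is replaced by ''.

'j29cbwn'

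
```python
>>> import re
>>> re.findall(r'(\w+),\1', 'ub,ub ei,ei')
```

A backreference is literal: `\1` must see the identical characters the first group matched.
Matches: at [0:5] match 'ub,ub', group 1 = 'ub'; at [6:11] match 'ei,ei', group 1 = 'ei'.
`findall` collects group 1 from each match (2 total).

['ub', 'ei']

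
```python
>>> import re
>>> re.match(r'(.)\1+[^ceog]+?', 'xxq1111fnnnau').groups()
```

('x',)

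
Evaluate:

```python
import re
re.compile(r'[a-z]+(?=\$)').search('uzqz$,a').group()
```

The lookaround is zero-width — it requires the adjacent text to match without consuming it, so the asserted text isn't part of the match.
The match spans [0:4] → 'uzqz'.

'uzqz'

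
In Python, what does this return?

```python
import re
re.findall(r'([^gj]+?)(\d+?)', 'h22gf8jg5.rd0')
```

[('h', '2'), ('f', '8'), ('5.rd', '0')]

Pattern: one or more of any character except [gj] (lazy) (captured); then one or more of a digit (lazy) (captured).
`findall` packs the 2 group values into a tuple for every match.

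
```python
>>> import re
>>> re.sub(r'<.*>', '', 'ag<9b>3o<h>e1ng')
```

Matches: at [2:11] → '<9b>3o<h>'.
`sub` substitutes '' at each match site.

'age1ng'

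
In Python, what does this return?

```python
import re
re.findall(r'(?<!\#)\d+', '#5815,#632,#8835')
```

The negative lookaround is zero-width — it rules out positions where the adjacent text would match, without consuming anything.
Walking the string: at [2:5] → '815'; at [8:10] → '32'; at [13:16] → '835'.
No capturing groups, so `findall` returns the 3 full match strings.

['815', '32', '835']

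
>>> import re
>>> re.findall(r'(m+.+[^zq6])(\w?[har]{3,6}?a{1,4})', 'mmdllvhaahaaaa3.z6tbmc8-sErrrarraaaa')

[('mmdllvhaahaaaa3.z6tbmc8-sErrrarr', 'aaaa')]

The pattern matches one or more of the literal 'm', then one or more of any character, then any character except [zq6] (captured); then optionally a word character, then 3 to 6 of one of [har] (lazy), then 1 to 4 of the literal 'a' (captured).
Matches: at [0:36] match 'mmdllvhaahaaaa3.z6tbmc8-sErrrarraaaa', groups = ('mmdllvhaahaaaa3.z6tbmc8-sErrrarr', 'aaaa').
Multiple groups make `findall` return tuples — one 2-tuple for the one match.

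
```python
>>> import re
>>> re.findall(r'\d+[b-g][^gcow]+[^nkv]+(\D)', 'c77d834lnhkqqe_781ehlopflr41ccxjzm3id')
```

The pattern matches one or more of a digit; then a character in [b-g], then one or more of any character except [gcow], then one or more of any character except [nkv]; then a non-digit (captured).
Matches: at [1:37] match '77d834lnhkqqe_781ehlopflr41ccxjzm3id', group 1 = 'd'.
`findall` collects group 1 from the one match (1 total).

['d']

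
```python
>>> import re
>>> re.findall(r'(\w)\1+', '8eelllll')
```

`\1` is not a pattern — it's the concrete string captured by group 1, re-applied verbatim.
Scanning left to right: at [1:3] match 'ee', group 1 = 'e'; at [3:8] match 'lllll', group 1 = 'l'.
One capturing group, so `findall` returns just the captured substring from each match — 2 in all.

['e', 'l']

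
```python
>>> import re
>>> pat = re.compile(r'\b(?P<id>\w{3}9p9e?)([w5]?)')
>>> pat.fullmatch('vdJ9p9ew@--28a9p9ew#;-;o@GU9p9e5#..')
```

None

The pattern matches a word boundary (`\b`, zero-width); then exactly 3 of a word character, then the literal '9p9', then optionally the literal 'e' (captured as 'id'); then optionally one of [w5] (captured).
`re.fullmatch` requires the pattern to consume the entire string.
Here there's no way to consume every character, so the call returns None.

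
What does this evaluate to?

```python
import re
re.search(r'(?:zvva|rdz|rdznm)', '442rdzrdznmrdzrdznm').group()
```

'rdz'

`re.search` scans for the first position where the pattern succeeds.
The match spans [3:6] → 'rdz'.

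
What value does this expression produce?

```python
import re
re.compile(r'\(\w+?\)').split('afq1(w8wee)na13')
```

['afq1', 'na13']

Matches to split on: at [4:11] → '(w8wee)'.
`split` removes every match and returns the 2 fragments in between.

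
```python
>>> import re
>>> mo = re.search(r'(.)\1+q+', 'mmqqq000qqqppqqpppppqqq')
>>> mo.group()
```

After group 1 captures some text, `\1` only succeeds where that same text appears again.
Unlike `match`, `search` isn't anchored — it looks for the pattern anywhere in the string.
The match spans [0:5] → 'mmqqq'.
Captured: group 1 = 'm'.

'mmqqq'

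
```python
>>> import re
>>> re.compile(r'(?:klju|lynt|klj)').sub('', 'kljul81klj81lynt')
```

'l8181'

Alternation isn't longest-match — the leftmost alternative that fits at this position is chosen.
Matches: at [0:4] → 'klju'; at [7:10] → 'klj'; at [12:16] → 'lynt'.
Every occurrence is swapped for ''.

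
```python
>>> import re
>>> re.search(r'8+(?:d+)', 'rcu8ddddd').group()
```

The pattern matches one or more of a literal '8'; then one or more of a literal 'd' (non-capturing group).
The match spans [3:9] → '8ddddd'.

'8ddddd'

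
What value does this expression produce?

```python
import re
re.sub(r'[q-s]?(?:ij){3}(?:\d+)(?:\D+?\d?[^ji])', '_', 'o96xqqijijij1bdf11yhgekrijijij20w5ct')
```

'o96xq_f11yhgek_t'

The pattern matches optionally a character in [q-s], then the literal 'ij' repeated 3 times; then one or more of a digit (non-capturing group); then one or more of a non-digit (lazy), then optionally a digit, then any character except [ji] (non-capturing group).
A `+?`/`*?`/`{m,n}?` starts at its minimum and grows only as far as needed for what follows to match.
Matches: at [5:15] → 'qijijij1bd'; at [23:35] → 'rijijij20w5c'.
Each match is replaced by '_'.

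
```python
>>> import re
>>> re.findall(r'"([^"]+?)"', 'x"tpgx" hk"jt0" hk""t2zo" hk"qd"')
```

Because there's exactly one group, `findall` drops the full match and keeps group 1 from each hit.

['tpgx', 'jt0', 't2zo', 'qd']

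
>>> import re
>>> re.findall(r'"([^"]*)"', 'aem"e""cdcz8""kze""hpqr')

['e', 'cdcz8', 'kze']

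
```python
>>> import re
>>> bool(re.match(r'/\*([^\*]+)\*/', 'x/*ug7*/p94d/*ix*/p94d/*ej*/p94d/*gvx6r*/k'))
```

False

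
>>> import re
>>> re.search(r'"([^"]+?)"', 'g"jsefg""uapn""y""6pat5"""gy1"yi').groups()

Unlike `match`, `search` isn't anchored — it looks for the pattern anywhere in the string.
The match spans [1:8] → '"jsefg"'.
Captured: group 1 = 'jsefg'.

('jsefg',)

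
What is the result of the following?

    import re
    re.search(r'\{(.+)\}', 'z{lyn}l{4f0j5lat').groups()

('lyn',)

Unlike `match`, `search` isn't anchored — it looks for the pattern anywhere in the string.
The match spans [1:6] → '{lyn}'.
Captured: group 1 = 'lyn'.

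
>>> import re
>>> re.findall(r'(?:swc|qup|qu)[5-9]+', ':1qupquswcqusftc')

[]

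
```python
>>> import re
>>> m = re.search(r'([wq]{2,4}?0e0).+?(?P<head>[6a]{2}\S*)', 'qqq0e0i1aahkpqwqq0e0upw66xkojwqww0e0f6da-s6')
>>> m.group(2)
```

'aahkpqwqq0e0upw66xkojwqww0e0f6da-s6'

Pattern: 2 to 4 of one of [wq] (lazy), then the literal '0e0' (captured); then one or more of any character (lazy); then exactly 2 of one of [6a], then zero or more of a non-whitespace character (captured as 'head').
A non-greedy quantifier consumes as few characters as it can — just enough that the remainder of the pattern still matches from where it stops; whatever follows it matches normally.
`search` walks the string left to right and returns the first match it finds.
The match spans [0:43] → 'qqq0e0i1aahkpqwqq0e0upw66xkojwqww0e0f6da-s6'.
Captured: group 1 = 'qqq0e0', group 2 = 'aahkpqwqq0e0upw66xkojwqww0e0f6da-s6'.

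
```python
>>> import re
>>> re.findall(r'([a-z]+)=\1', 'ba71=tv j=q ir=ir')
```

['ir']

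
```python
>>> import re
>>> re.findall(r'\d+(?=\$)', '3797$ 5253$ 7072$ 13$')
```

['3797', '5253', '7072', '13']

The lookaround is zero-width — it requires the adjacent text to match without consuming it, so the asserted text isn't part of the match.
Walking the string: at [0:4] → '3797'; at [6:10] → '5253'; at [12:16] → '7072'; at [18:20] → '13'.
Since nothing is captured, `findall` lists the 4 matched substrings directly.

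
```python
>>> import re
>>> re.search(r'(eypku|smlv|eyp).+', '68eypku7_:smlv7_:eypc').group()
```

'eypku7_:smlv7_:eypc'

`re.search` tries every starting position until one works.
The match spans [2:21] → 'eypku7_:smlv7_:eypc'.
Captured: group 1 = 'eypku'.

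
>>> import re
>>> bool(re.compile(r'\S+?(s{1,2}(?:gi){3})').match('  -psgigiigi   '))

False

This matches one or more of a non-whitespace character (lazy); then 1 to 2 of a literal 's', then the literal 'gi' repeated 3 times (captured).
`re.match` won't scan ahead — the pattern has to work from the very first character.
Here position 0 doesn't satisfy it, so the call returns None, and `bool(None)` is False.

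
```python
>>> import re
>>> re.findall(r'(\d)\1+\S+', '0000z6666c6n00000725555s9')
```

['0']

`\1` has to match the exact text group 1 already captured.
Scanning left to right: at [0:25] match '0000z6666c6n00000725555s9', group 1 = '0'.
One capturing group, so `findall` returns just the captured substring from the one match — 1 in all.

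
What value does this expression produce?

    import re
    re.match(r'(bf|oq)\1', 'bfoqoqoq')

None

The backreference `\1` re-matches whatever the first group consumed, character for character.
`match` is anchored at position 0; if the pattern doesn't fit there, it returns None.
Here the pattern fails at index 0, so the call returns None.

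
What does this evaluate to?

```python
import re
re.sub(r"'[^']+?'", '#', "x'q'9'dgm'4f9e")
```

Every occurrence is swapped for '#'.

'x#9#4f9e'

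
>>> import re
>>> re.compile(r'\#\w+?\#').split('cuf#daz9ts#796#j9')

['cuf', '796#j9']

Matches to split on: at [3:11] → '#daz9ts#'.
Each match becomes a cut point; 2 segments remain.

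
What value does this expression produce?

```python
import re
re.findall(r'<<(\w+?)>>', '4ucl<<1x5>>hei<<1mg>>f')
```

['1x5', '1mg']

One capturing group, so `findall` returns just the captured substring from each match — 2 in all.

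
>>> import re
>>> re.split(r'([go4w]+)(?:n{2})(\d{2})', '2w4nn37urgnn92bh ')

['2', 'w4', '37', 'ur', 'g', '92', 'bh ']

Pattern: one or more of one of [go4w] (captured); then exactly 2 of a literal 'n' (non-capturing group); then exactly 2 of a digit (captured).
Matches to split on: at [1:7] → 'w4nn37'; at [9:14] → 'gnn92'.
With a capturing group present, the delimiter's captured portion is kept in the result list.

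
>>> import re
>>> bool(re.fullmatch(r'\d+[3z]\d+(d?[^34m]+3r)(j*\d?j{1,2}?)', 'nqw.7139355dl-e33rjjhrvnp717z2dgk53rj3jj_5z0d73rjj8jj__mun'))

The pattern matches one or more of a digit, then one of [3z]; then one or more of a digit; then optionally a literal 'd', then one or more of any character except [34m], then the literal '3r' (captured); then zero or more of the literal 'j', then optionally a digit, then 1 to 2 of the literal 'j' (lazy) (captured).
For `fullmatch`, every character of the input must be accounted for by the pattern.
Here the pattern can't cover the whole string, so the call returns None, and `bool(None)` is False.

False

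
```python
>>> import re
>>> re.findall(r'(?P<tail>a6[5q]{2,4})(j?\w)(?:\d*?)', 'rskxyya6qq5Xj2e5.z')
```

[('a6qq5', 'X')]

This matches the literal 'a6', then 2 to 4 of one of [5q] (captured as 'tail'); then optionally the literal 'j', then a word character (captured); then zero or more of a digit (lazy) (non-capturing group).
Multiple groups make `findall` return tuples — one 2-tuple for the one match.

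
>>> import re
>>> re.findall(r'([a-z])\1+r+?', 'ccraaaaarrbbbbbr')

['c', 'a', 'b']

After group 1 captures some text, `\1` only succeeds where that same text appears again.
Matches: at [0:3] match 'ccr', group 1 = 'c'; at [3:9] match 'aaaaar', group 1 = 'a'; at [10:16] match 'bbbbbr', group 1 = 'b'.
One capturing group, so `findall` returns just the captured substring from each match — 3 in all.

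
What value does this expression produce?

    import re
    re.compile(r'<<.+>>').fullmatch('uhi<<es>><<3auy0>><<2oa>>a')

None

`re.fullmatch` requires the pattern to consume the entire string.
Here there's no way to consume every character, so the call returns None.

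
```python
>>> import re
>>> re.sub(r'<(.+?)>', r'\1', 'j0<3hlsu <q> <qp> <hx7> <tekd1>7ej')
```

A non-greedy quantifier consumes as few characters as it can — just enough that the remainder of the pattern still matches from where it stops; whatever follows it matches normally.
`\1` in the replacement pulls in group 1's text for each match.

'j03hlsu <q qp hx7 tekd17ej'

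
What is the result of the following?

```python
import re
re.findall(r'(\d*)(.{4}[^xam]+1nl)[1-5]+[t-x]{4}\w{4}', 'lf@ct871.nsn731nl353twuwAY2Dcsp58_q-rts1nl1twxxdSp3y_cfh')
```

[('', 'lf@ct871.nsn731nl353twuwAY2Dcsp58_q-rts1nl')]

Pattern: zero or more of a digit (captured); then exactly 4 of any character, then one or more of any character except [xam], then the literal '1nl' (captured); then one or more of a character in [1-5], then exactly 4 of a character in [t-x], then exactly 4 of a word character.
Matches: at [0:51] match 'lf@ct871.nsn731nl353twuwAY2Dcsp58_q-rts1nl1twxxdSp3', groups = ('', 'lf@ct871.nsn731nl353twuwAY2Dcsp58_q-rts1nl').
With 2 capturing groups, `findall` returns a 2-tuple per match.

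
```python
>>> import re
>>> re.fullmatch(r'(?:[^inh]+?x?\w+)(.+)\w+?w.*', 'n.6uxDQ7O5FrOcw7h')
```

None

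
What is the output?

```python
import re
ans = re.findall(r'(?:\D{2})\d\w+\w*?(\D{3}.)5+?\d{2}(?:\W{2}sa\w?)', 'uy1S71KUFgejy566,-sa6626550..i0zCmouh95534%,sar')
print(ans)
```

['gejy', 'ouh9']

Pattern: exactly 2 of a non-digit (non-capturing group); then a digit, then one or more of a word character, then zero or more of a word character (lazy); then exactly 3 of a non-digit, then any character (captured); then one or more of a literal '5' (lazy), then exactly 2 of a digit; then exactly 2 of a non-word character, then the literal 'sa', then optionally a word character (non-capturing group).
Matches: at [0:21] match 'uy1S71KUFgejy566,-sa6', group 1 = 'gejy'; at [28:47] match '.i0zCmouh95534%,sar', group 1 = 'ouh9'.
Because there's exactly one group, `findall` drops the full match and keeps group 1 from each hit.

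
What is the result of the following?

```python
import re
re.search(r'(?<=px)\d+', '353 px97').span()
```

(6, 8)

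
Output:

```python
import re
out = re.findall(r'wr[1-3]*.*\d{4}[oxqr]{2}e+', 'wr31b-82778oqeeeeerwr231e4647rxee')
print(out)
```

['wr31b-82778oqeeeeerwr231e4647rxee']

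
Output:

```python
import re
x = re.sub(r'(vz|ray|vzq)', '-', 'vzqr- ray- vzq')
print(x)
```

Alternation tries branches left to right and keeps the first one that lets the overall match succeed at that position.
Each match is replaced by '-'.

-qr- -- -q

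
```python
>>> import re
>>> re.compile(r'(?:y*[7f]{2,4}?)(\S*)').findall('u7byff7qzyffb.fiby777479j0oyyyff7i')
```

Pattern: zero or more of a literal 'y', then 2 to 4 of one of [7f] (lazy) (non-capturing group); then zero or more of a non-whitespace character (captured).
With the lazy modifier that quantifier settles for the fewest repetitions that let the rest of the pattern succeed (the atoms after it are unaffected and can still be greedy).
Walking the string: at [3:34] match 'yff7qzyffb.fiby777479j0oyyyff7i', group 1 = '7qzyffb.fiby777479j0oyyyff7i'.
Because there's exactly one group, `findall` drops the full match and keeps group 1 from the one hit.

['7qzyffb.fiby777479j0oyyyff7i']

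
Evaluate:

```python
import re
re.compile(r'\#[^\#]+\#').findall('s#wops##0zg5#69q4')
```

No capturing groups, so `findall` returns the 2 full match strings.

['#wops#', '#0zg5#']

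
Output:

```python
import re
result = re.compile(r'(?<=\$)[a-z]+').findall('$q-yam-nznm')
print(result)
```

Lookahead/lookbehind check context without consuming it, so the matched span excludes the asserted characters.
Walking the string: at [1:2] → 'q'.
No capturing groups, so `findall` returns the 1 full match string.

['q']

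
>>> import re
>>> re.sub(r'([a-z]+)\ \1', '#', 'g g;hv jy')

'#;hv jy'

After group 1 captures some text, `\1` only succeeds where that same text appears again.
`sub` substitutes '#' at each match site.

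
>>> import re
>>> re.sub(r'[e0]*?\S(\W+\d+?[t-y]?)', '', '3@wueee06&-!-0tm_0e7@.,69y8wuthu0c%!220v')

'3@wum_9y8wuthu20v'

Lazy quantifiers expand one character at a time until the remainder of the pattern can match.
Each match is replaced by ''.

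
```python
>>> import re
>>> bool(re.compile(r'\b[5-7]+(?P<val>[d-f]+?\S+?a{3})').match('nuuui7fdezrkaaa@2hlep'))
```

With `match`, the pattern is implicitly anchored at the beginning.
Here the string doesn't start with a match, so the call returns None, and `bool(None)` is False.

False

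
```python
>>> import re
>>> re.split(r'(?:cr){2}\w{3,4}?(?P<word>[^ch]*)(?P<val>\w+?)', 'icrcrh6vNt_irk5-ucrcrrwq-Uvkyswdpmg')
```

['i', 'Nt_irk5-u', 'c', 'rcrrwq-Uvkyswdpmg']

Lazy quantifiers expand one character at a time until the remainder of the pattern can match.
`re.split` interleaves the captured-group text with the surrounding fragments.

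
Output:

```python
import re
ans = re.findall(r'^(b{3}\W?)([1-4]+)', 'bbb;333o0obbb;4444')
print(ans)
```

Pattern: anchored at the start of the string; then exactly 3 of the literal 'b', then optionally a non-word character (captured); then one or more of a character in [1-4] (captured).
Scanning left to right: at [0:7] match 'bbb;333', groups = ('bbb;', '333').
With 2 capturing groups, `findall` returns a 2-tuple per match.

[('bbb;', '333')]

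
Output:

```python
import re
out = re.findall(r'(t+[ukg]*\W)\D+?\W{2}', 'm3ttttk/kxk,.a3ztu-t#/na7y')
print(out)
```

['ttttk/', 'tu-']

This matches one or more of a literal 't', then zero or more of one of [ukg], then a non-word character (captured); then one or more of a non-digit (lazy), then exactly 2 of a non-word character.
Walking the string: at [2:13] match 'ttttk/kxk,.', group 1 = 'ttttk/'; at [16:22] match 'tu-t#/', group 1 = 'tu-'.
Because there's exactly one group, `findall` drops the full match and keeps group 1 from each hit.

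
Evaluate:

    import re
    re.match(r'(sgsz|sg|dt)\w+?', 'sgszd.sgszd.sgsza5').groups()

('sgsz',)

The regex engine tests alternatives in the order written; an earlier branch that matches wins even if a later one would match more.
`re.match` only tries the pattern at the start of the string.
The match spans [0:5] → 'sgszd'.
Captured: group 1 = 'sgsz'.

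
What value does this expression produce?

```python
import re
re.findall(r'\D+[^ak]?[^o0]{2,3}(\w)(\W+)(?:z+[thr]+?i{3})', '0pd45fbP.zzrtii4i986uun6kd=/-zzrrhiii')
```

This matches one or more of a non-digit, then optionally any character except [ak], then 2 to 3 of any character except [o0]; then a word character (captured); then one or more of a non-word character (captured); then one or more of a literal 'z', then one or more of one of [thr] (lazy), then exactly 3 of a literal 'i' (non-capturing group).
2 groups means the one result is a tuple of 2 captured strings — 1 here.

[('d', '=/-')]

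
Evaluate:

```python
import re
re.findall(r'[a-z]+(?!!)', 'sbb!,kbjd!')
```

A negative assertion filters positions out without eating any characters.
Walking the string: at [0:2] → 'sb'; at [5:8] → 'kbj'.
No capturing groups, so `findall` returns the 2 full match strings.

['sb', 'kbj']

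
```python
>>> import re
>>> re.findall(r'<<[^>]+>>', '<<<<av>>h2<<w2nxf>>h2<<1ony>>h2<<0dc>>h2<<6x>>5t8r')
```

Scanning left to right: at [0:8] → '<<<<av>>'; at [10:19] → '<<w2nxf>>'; at [21:29] → '<<1ony>>'; at [31:38] → '<<0dc>>'; at [40:46] → '<<6x>>'.
No capturing groups, so `findall` returns the 5 full match strings.

['<<<<av>>', '<<w2nxf>>', '<<1ony>>', '<<0dc>>', '<<6x>>']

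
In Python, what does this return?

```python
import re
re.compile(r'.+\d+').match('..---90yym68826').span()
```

(0, 15)

`re.match` won't scan ahead — the pattern has to work from the very first character.
The match spans [0:15] → '..---90yym68826'.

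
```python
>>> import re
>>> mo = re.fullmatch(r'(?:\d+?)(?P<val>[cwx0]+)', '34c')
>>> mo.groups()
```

('c',)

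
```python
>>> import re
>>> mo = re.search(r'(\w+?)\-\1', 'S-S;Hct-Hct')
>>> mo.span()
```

(0, 3)

`\1` has to match the exact text group 1 already captured.
`re.search` tries every starting position until one works.
The match spans [0:3] → 'S-S'.
Captured: group 1 = 'S'.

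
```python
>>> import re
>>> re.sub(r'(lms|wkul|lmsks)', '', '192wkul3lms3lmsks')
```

'19233ks'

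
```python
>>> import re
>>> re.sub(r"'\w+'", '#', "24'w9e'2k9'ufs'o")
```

Matches: at [2:7] → "'w9e'"; at [10:15] → "'ufs'".
Each match is replaced by '#'.

'24#2k9#o'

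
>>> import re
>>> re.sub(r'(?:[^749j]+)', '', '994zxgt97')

The pattern matches one or more of any character except [749j] (non-capturing group).
Matches: at [3:7] → 'zxgt'.
Every occurrence is swapped for ''.

'99497'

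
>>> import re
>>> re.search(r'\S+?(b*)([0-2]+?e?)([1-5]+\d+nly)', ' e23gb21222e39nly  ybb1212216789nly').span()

(1, 17)

This matches one or more of a non-whitespace character (lazy); then zero or more of a literal 'b' (captured); then one or more of a character in [0-2] (lazy), then optionally a literal 'e' (captured); then one or more of a character in [1-5], then one or more of a digit, then the literal 'nly' (captured).
`re.search` tries every starting position until one works.
The match spans [1:17] → 'e23gb21222e39nly'.
Captured: group 1 = 'b', group 2 = '21222e', group 3 = '39nly'.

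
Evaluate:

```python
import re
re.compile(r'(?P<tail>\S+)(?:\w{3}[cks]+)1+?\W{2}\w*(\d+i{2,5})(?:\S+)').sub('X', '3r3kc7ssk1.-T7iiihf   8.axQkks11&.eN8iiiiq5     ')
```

'X   X     '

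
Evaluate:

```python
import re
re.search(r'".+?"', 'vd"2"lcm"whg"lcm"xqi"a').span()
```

A `+?`/`*?`/`{m,n}?` starts at its minimum and grows only as far as needed for what follows to match.
The match spans [2:5] → '"2"'.

(2, 5)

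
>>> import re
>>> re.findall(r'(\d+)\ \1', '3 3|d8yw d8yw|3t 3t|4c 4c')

A backreference is literal: `\1` must see the identical characters the first group matched.
Scanning left to right: at [0:3] match '3 3', group 1 = '3'.
`findall` collects group 1 from the one match (1 total).

['3']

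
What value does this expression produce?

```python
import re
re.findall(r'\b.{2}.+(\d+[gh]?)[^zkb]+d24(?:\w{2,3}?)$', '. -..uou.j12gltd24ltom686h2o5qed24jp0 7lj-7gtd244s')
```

The pattern matches a word boundary (`\b`, zero-width); then exactly 2 of any character, then one or more of any character; then one or more of a digit, then optionally one of [gh] (captured); then one or more of any character except [zkb], then the literal 'd24'; then 2 to 3 of a word character (lazy) (non-capturing group); then anchored at the end.
`findall` collects group 1 from the one match (1 total).

['7g']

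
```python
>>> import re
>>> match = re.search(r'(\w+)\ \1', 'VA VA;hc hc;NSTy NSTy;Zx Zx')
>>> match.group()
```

`\1` has to match the exact text group 1 already captured.
The match spans [0:5] → 'VA VA'.

'VA VA'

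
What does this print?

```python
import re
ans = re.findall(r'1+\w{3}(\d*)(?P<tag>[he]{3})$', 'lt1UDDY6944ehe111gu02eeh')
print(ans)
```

[('2', 'eeh')]

The pattern matches one or more of the literal '1', then exactly 3 of a word character; then zero or more of a digit (captured); then exactly 3 of one of [he] (captured as 'tag'); then anchored at the end.
Scanning left to right: at [14:24] match '111gu02eeh', groups = ('2', 'eeh').
2 groups means the one result is a tuple of 2 captured strings — 1 here.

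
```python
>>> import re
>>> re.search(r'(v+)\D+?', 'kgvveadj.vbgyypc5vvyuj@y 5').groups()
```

Pattern: one or more of a literal 'v' (captured); then one or more of a non-digit (lazy).
Lazy quantifiers expand one character at a time until the remainder of the pattern can match.
`re.search` scans for the first position where the pattern succeeds.
The match spans [2:5] → 'vve'.
Captured: group 1 = 'vv'.

('vv',)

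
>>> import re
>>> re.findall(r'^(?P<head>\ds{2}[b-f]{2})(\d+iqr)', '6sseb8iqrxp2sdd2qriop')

[('6sseb', '8iqr')]

This matches anchored at the start of the string; then a digit, then exactly 2 of the literal 's', then exactly 2 of a character in [b-f] (captured as 'head'); then one or more of a digit, then the literal 'iqr' (captured).
Matches: at [0:9] match '6sseb8iqr', groups = ('6sseb', '8iqr').
2 groups means the one result is a tuple of 2 captured strings — 1 here.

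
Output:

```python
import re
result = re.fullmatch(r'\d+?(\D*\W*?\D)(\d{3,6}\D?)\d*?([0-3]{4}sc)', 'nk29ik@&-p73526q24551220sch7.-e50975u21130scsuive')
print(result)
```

None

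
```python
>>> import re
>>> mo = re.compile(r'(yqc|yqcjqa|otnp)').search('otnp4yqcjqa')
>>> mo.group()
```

'otnp'

`re.search` tries every starting position until one works.
The match spans [0:4] → 'otnp'.
Captured: group 1 = 'otnp'.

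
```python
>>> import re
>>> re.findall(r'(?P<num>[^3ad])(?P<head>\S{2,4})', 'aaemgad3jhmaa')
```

This matches any character except [3ad] (captured as 'num'); then 2 to 4 of a non-whitespace character (captured as 'head').
Walking the string: at [2:7] match 'emgad', groups = ('e', 'mgad'); at [8:13] match 'jhmaa', groups = ('j', 'hmaa').
Multiple groups make `findall` return tuples — one 2-tuple for each match.

[('e', 'mgad'), ('j', 'hmaa')]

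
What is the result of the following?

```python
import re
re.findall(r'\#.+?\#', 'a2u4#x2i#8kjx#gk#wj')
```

A `+?`/`*?`/`{m,n}?` starts at its minimum and grows only as far as needed for what follows to match.
Since nothing is captured, `findall` lists the 2 matched substrings directly.

['#x2i#', '#gk#']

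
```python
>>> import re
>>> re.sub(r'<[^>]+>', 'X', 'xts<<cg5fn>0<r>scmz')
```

Every occurrence is swapped for 'X'.

'xtsX0Xscmz'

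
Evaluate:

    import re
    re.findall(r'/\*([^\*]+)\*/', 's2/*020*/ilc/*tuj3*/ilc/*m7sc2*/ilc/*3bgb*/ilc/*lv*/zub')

Scanning left to right: at [2:9] match '/*020*/', group 1 = '020'; at [12:20] match '/*tuj3*/', group 1 = 'tuj3'; at [23:32] match '/*m7sc2*/', group 1 = 'm7sc2'; at [35:43] match '/*3bgb*/', group 1 = '3bgb'; at [46:52] match '/*lv*/', group 1 = 'lv'.
Because there's exactly one group, `findall` drops the full match and keeps group 1 from each hit.

['020', 'tuj3', 'm7sc2', '3bgb', 'lv']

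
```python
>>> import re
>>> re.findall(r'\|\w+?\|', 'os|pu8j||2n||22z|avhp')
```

['|pu8j|', '|2n|', '|22z|']

Since nothing is captured, `findall` lists the 3 matched substrings directly.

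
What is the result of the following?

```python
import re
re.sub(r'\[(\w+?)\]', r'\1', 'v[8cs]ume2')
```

'v8csume2'

Matches: at [1:6] → '[8cs]'.
The replacement refers to a captured group, so each match is rewritten using its own captured text.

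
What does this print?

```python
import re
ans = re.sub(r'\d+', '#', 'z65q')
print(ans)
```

z#q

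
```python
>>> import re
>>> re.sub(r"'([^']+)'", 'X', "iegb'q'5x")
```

'iegbX5x'

Matches: at [4:7] → "'q'".
Each match is replaced by 'X'.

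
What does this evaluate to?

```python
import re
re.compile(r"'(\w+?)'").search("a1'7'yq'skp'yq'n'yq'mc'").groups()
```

`re.search` scans for the first position where the pattern succeeds.
The match spans [2:5] → "'7'".
Captured: group 1 = '7'.

('7',)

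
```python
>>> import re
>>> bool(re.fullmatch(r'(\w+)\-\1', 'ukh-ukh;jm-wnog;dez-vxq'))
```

False

After group 1 captures some text, `\1` only succeeds where that same text appears again.
For `fullmatch`, every character of the input must be accounted for by the pattern.
Here there's no way to consume every character, so the call returns None, and `bool(None)` is False.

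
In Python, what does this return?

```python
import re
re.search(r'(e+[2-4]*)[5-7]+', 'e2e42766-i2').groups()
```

('e42',)

This matches one or more of the literal 'e', then zero or more of a character in [2-4] (captured); then one or more of a character in [5-7].
Unlike `match`, `search` isn't anchored — it looks for the pattern anywhere in the string.
The match spans [2:8] → 'e42766'.
Captured: group 1 = 'e42'.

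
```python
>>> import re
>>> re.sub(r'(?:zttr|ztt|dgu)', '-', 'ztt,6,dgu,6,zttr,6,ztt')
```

'-,6,-,6,-,6,-'

Alternation isn't longest-match — the leftmost alternative that fits at this position is chosen.
Each match is replaced by '-'.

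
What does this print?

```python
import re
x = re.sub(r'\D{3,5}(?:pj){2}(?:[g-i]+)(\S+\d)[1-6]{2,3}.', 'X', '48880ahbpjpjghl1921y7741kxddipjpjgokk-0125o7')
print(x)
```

48880X7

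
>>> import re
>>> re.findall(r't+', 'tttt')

['tttt']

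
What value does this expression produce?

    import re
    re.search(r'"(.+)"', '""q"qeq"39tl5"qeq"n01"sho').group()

The match spans [0:22] → '""q"qeq"39tl5"qeq"n01"'.

'""q"qeq"39tl5"qeq"n01"'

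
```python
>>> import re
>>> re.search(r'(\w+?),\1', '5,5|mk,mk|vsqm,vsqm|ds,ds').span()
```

(0, 3)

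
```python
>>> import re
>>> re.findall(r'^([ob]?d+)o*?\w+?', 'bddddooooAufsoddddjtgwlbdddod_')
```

The pattern matches anchored at the start of the string; then optionally one of [ob], then one or more of the literal 'd' (captured); then zero or more of the literal 'o' (lazy), then one or more of a word character (lazy).
Walking the string: at [0:6] match 'bddddo', group 1 = 'bdddd'.
One capturing group, so `findall` returns just the captured substring from the one match — 1 in all.

['bdddd']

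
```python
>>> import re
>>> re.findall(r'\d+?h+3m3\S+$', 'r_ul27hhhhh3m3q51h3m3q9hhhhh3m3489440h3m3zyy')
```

['27hhhhh3m3q51h3m3q9hhhhh3m3489440h3m3zyy']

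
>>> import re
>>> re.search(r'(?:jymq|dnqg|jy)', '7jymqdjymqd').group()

Alternation tries branches left to right and keeps the first one that lets the overall match succeed at that position.
The match spans [1:5] → 'jymq'.

'jymq'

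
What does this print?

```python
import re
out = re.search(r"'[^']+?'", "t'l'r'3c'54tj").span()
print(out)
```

`search` walks the string left to right and returns the first match it finds.
The match spans [1:4] → "'l'".

(1, 4)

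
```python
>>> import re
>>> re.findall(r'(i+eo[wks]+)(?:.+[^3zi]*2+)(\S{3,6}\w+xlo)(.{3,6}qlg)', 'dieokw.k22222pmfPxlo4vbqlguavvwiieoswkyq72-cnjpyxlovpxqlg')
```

[('ieokw', '-cnjpyxlo', 'vpxqlg')]

Pattern: one or more of a literal 'i', then the literal 'eo', then one or more of one of [wks] (captured); then one or more of any character, then zero or more of any character except [3zi], then one or more of a literal '2' (non-capturing group); then 3 to 6 of a non-whitespace character, then one or more of a word character, then the literal 'xlo' (captured); then 3 to 6 of any character, then the literal 'qlg' (captured).
Walking the string: at [1:57] match 'ieokw.k22222pmfPxlo4vbqlguavvwiieoswkyq72-cnjpyxlovpxqlg', groups = ('ieokw', '-cnjpyxlo', 'vpxqlg').
3 groups means the one result is a tuple of 3 captured strings — 1 here.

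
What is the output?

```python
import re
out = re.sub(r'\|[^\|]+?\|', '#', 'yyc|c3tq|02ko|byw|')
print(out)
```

Matches: at [3:9] → '|c3tq|'; at [13:18] → '|byw|'.
Every occurrence is swapped for '#'.

yyc#02ko#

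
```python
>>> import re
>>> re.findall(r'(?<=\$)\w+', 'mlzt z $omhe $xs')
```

Because the assertion is zero-width, the text it checks is not consumed and won't appear in the result.
Matches: at [8:12] → 'omhe'; at [14:16] → 'xs'.
No capturing groups, so `findall` returns the 2 full match strings.

['omhe', 'xs']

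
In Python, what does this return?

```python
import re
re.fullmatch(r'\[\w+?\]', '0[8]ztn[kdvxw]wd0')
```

None

`fullmatch` succeeds only if the pattern covers the string from start to end.
Here the string isn't matched end-to-end, so the call returns None.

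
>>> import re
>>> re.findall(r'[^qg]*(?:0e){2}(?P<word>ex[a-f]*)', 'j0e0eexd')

['exd']

The pattern matches zero or more of any character except [qg], then the literal '0e' repeated 2 times; then the literal 'ex', then zero or more of a character in [a-f] (captured as 'word').
Walking the string: at [0:8] match 'j0e0eexd', group 1 = 'exd'.
Because there's exactly one group, `findall` drops the full match and keeps group 1 from the one hit.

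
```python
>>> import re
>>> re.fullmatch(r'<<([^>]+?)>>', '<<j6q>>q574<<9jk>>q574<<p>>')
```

None

For `fullmatch`, every character of the input must be accounted for by the pattern.
Here there's no way to consume every character, so the call returns None.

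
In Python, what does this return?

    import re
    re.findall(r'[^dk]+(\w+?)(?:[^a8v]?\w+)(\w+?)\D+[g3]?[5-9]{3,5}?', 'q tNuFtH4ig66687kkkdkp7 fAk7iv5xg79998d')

Pattern: one or more of any character except [dk]; then one or more of a word character (lazy) (captured); then optionally any character except [a8v], then one or more of a word character (non-capturing group); then one or more of a word character (lazy) (captured); then one or more of a non-digit, then optionally one of [g3], then 3 to 5 of a character in [5-9] (lazy).
Scanning left to right: at [0:36] match 'q tNuFtH4ig66687kkkdkp7 fAk7iv5xg799', groups = ('kkkdkp7', 'x').
With 2 capturing groups, `findall` returns a 2-tuple per match.

[('kkkdkp7', 'x')]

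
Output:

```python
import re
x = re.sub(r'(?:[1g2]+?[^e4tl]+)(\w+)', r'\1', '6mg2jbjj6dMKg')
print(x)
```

6mg

This matches one or more of one of [1g2] (lazy), then one or more of any character except [e4tl] (non-capturing group); then one or more of a word character (captured).
Matches: at [2:13] → 'g2jbjj6dMKg'.
Each match is replaced using the text its own group 1 captured.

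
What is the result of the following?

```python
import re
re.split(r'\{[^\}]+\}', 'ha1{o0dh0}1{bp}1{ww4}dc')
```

['ha1', '1', '1', 'dc']

Matches to split on: at [3:10] → '{o0dh0}'; at [11:15] → '{bp}'; at [16:21] → '{ww4}'.
`split` removes every match and returns the 4 fragments in between.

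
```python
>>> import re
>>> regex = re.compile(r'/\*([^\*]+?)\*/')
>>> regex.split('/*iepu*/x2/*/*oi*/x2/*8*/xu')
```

['', 'iepu', 'x2/*', 'oi', 'x2', '8', 'xu']

The group in the pattern means `split` returns the separators' captures alongside the pieces.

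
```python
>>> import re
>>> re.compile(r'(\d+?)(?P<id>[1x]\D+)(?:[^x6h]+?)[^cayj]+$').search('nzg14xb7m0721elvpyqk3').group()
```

Pattern: one or more of a digit (lazy) (captured); then one of [1x], then one or more of a non-digit (captured as 'id'); then one or more of any character except [x6h] (lazy) (non-capturing group); then one or more of any character except [cayj]; then anchored at the end.
Unlike `match`, `search` isn't anchored — it looks for the pattern anywhere in the string.
The match spans [3:21] → '14xb7m0721elvpyqk3'.
Captured: group 1 = '14', group 2 = 'xb'.

'14xb7m0721elvpyqk3'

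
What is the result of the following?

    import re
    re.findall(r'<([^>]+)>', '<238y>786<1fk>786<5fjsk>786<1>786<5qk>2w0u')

Matches: at [0:6] match '<238y>', group 1 = '238y'; at [9:14] match '<1fk>', group 1 = '1fk'; at [17:24] match '<5fjsk>', group 1 = '5fjsk'; at [27:30] match '<1>', group 1 = '1'; at [33:38] match '<5qk>', group 1 = '5qk'.
One capturing group, so `findall` returns just the captured substring from each match — 5 in all.

['238y', '1fk', '5fjsk', '1', '5qk']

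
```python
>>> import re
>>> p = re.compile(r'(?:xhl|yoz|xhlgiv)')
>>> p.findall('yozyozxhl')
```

Walking the string: at [0:3] → 'yoz'; at [3:6] → 'yoz'; at [6:9] → 'xhl'.
No capturing groups, so `findall` returns the 3 full match strings.

['yoz', 'yoz', 'xhl']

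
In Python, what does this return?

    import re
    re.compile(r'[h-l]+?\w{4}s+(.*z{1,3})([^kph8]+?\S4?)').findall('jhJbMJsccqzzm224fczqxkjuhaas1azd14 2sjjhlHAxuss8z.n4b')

[('ccqzzm224fczqxkjuhaas1azd14 2sjjhlHAxuss8z', '.n4')]

The pattern matches one or more of a character in [h-l] (lazy); then exactly 4 of a word character, then one or more of a literal 's'; then zero or more of any character, then 1 to 3 of a literal 'z' (captured); then one or more of any character except [kph8] (lazy), then a non-whitespace character, then optionally the literal '4' (captured).
Lazy quantifiers expand one character at a time until the remainder of the pattern can match.
Walking the string: at [0:52] match 'jhJbMJsccqzzm224fczqxkjuhaas1azd14 2sjjhlHAxuss8z.n4', groups = ('ccqzzm224fczqxkjuhaas1azd14 2sjjhlHAxuss8z', '.n4').
2 groups means the one result is a tuple of 2 captured strings — 1 here.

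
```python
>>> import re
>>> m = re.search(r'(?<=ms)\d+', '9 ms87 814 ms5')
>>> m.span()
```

Because the assertion is zero-width, the text it checks is not consumed and won't appear in the result.
The match spans [4:6] → '87'.

(4, 6)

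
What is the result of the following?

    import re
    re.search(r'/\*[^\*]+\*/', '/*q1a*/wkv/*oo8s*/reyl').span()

`re.search` scans for the first position where the pattern succeeds.
The match spans [0:7] → '/*q1a*/'.

(0, 7)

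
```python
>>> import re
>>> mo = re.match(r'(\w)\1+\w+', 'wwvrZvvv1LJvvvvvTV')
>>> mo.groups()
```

('w',)

The backreference `\1` re-matches whatever the first group consumed, character for character.
With `match`, the pattern is implicitly anchored at the beginning.
The match spans [0:18] → 'wwvrZvvv1LJvvvvvTV'.
Captured: group 1 = 'w'.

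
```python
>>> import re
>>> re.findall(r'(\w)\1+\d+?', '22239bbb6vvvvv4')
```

`\1` has to match the exact text group 1 already captured.
Walking the string: at [0:4] match '2223', group 1 = '2'; at [5:9] match 'bbb6', group 1 = 'b'; at [9:15] match 'vvvvv4', group 1 = 'v'.
`findall` collects group 1 from each match (3 total).

['2', 'b', 'v']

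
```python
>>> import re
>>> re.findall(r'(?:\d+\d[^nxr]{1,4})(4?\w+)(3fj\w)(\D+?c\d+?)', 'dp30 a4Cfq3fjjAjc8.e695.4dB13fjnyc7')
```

[('fq', '3fjj', 'Ajc8'), ('1', '3fjn', 'yc7')]

The pattern matches one or more of a digit, then a digit, then 1 to 4 of any character except [nxr] (non-capturing group); then optionally the literal '4', then one or more of a word character (captured); then the literal '3fj', then a word character (captured); then one or more of a non-digit (lazy), then a literal 'c', then one or more of a digit (lazy) (captured).
Scanning left to right: at [2:18] match '30 a4Cfq3fjjAjc8', groups = ('fq', '3fjj', 'Ajc8'); at [20:35] match '695.4dB13fjnyc7', groups = ('1', '3fjn', 'yc7').
3 groups means each result is a tuple of 3 captured strings — 2 here.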